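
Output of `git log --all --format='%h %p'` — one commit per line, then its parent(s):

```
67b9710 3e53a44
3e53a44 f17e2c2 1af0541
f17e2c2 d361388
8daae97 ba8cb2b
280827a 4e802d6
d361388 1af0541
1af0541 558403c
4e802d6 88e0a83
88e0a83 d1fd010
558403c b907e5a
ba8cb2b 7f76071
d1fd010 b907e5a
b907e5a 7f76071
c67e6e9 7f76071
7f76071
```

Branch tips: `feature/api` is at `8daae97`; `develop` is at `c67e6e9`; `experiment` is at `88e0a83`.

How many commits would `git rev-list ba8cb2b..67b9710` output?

Reachable from 67b9710: {1af0541, 3e53a44, 558403c, 67b9710, 7f76071, b907e5a, d361388, f17e2c2}.
Reachable from ba8cb2b: {7f76071, ba8cb2b}.
In 67b9710's history but not ba8cb2b's: {1af0541, 3e53a44, 558403c, 67b9710, b907e5a, d361388, f17e2c2} — 7 commits.

7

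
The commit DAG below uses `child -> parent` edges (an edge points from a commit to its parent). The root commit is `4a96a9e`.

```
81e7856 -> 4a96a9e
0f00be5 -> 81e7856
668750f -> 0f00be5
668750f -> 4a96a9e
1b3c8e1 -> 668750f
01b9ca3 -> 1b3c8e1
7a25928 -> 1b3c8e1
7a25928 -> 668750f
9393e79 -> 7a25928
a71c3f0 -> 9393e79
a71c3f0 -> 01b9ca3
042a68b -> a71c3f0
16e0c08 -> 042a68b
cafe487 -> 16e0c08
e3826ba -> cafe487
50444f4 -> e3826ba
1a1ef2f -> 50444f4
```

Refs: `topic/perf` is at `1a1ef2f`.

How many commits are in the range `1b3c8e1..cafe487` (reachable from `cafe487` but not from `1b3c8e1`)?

Reachable from cafe487: {01b9ca3, 042a68b, 0f00be5, 16e0c08, 1b3c8e1, 4a96a9e, 668750f, 7a25928, 81e7856, 9393e79, a71c3f0, cafe487}.
Reachable from 1b3c8e1: {0f00be5, 1b3c8e1, 4a96a9e, 668750f, 81e7856}.
In cafe487's history but not 1b3c8e1's: {01b9ca3, 042a68b, 16e0c08, 7a25928, 9393e79, a71c3f0, cafe487} — 7 commits.

7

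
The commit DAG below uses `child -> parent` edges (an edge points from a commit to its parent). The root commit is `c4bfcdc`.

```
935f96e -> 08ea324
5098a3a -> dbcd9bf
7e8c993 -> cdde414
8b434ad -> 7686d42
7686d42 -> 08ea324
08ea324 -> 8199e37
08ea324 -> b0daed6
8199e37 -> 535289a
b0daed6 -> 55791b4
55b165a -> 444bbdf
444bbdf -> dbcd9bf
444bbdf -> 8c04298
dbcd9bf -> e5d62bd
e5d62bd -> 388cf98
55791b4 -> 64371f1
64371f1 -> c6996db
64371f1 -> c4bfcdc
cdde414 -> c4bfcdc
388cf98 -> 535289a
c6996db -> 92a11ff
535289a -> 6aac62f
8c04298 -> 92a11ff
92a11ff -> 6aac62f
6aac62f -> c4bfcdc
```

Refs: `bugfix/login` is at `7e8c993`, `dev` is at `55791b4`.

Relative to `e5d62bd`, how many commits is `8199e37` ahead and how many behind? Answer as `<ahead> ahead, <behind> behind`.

1 ahead, 2 behind

Reachable from 8199e37: {535289a, 6aac62f, 8199e37, c4bfcdc}.
Reachable from e5d62bd: {388cf98, 535289a, 6aac62f, c4bfcdc, e5d62bd}.
Only in 8199e37's history (ahead): {8199e37} — 1.
Only in e5d62bd's history (behind): {388cf98, e5d62bd} — 2.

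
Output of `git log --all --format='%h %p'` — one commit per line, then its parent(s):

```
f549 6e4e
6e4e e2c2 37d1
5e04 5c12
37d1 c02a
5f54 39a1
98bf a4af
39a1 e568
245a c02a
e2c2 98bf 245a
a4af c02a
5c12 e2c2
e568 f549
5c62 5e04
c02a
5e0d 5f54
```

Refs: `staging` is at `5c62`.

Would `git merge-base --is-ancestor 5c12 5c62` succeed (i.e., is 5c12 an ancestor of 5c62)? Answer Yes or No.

Yes

Ancestors of 5c62 (commits reachable by following parents): {245a, 5c12, 5c62, 5e04, 98bf, a4af, c02a, e2c2}.
5c12 is in that set, so it is an ancestor of 5c62.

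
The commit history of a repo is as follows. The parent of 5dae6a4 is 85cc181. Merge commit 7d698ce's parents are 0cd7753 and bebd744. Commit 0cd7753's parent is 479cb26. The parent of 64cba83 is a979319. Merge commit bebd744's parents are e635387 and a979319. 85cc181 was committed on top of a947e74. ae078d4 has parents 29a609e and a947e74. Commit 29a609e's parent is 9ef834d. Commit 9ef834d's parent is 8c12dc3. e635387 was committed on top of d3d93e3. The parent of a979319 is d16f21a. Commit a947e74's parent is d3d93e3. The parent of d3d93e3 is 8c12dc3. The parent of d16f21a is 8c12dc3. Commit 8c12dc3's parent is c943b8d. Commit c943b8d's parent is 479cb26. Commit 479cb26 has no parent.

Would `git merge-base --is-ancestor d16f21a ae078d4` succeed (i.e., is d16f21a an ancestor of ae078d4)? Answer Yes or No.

Ancestors of ae078d4: {29a609e, 479cb26, 8c12dc3, 9ef834d, a947e74, ae078d4, c943b8d, d3d93e3}.
d16f21a is not in that set, so it is not an ancestor of ae078d4.

No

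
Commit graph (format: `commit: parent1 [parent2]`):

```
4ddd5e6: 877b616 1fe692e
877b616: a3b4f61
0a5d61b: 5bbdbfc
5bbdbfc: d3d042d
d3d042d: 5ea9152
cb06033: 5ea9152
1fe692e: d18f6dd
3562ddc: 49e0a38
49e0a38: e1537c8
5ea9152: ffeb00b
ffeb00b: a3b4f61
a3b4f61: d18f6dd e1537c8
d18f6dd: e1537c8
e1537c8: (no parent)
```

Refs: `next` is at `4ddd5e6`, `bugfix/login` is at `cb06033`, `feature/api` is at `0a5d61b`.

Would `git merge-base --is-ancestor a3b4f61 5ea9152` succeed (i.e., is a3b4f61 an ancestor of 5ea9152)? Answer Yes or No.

Yes

Ancestors of 5ea9152 (commits reachable by following parents): {5ea9152, a3b4f61, d18f6dd, e1537c8, ffeb00b}.
a3b4f61 is in that set, so it is an ancestor of 5ea9152.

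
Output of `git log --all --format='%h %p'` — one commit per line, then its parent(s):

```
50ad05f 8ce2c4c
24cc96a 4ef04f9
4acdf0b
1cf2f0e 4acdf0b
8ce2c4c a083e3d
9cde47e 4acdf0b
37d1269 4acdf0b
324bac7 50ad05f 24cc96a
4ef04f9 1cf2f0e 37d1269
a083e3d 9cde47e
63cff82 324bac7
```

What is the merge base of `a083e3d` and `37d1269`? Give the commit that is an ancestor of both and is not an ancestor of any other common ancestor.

Ancestors of a083e3d: {4acdf0b, 9cde47e, a083e3d}.
Ancestors of 37d1269: {37d1269, 4acdf0b}.
Common ancestors: {4acdf0b}.
The only common ancestor is 4acdf0b, so it is the merge base.

4acdf0b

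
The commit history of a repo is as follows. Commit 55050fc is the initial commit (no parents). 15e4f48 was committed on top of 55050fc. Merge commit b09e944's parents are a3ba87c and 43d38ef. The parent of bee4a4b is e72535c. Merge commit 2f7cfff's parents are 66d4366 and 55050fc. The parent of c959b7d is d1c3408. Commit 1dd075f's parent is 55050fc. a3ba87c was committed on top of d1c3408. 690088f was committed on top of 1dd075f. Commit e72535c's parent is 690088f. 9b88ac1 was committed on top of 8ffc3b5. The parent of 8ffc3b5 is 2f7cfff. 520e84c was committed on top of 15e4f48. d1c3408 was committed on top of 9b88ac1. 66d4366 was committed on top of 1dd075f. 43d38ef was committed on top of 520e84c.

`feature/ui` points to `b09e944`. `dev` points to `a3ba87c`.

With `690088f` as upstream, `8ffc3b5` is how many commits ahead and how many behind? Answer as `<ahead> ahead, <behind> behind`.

3 ahead, 1 behind

Reachable from 8ffc3b5: {1dd075f, 2f7cfff, 55050fc, 66d4366, 8ffc3b5}.
Reachable from 690088f: {1dd075f, 55050fc, 690088f}.
Only in 8ffc3b5's history (ahead): {2f7cfff, 66d4366, 8ffc3b5} — 3.
Only in 690088f's history (behind): {690088f} — 1.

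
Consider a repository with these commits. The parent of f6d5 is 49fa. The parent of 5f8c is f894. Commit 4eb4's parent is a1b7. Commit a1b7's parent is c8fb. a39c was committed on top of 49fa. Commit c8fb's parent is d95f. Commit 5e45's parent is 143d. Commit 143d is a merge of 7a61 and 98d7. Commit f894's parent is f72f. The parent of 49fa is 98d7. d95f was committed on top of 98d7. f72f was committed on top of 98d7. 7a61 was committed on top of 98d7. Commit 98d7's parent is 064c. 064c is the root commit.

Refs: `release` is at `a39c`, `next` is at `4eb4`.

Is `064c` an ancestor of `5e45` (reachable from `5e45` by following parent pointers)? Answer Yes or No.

Ancestors of 5e45 (commits reachable by following parents): {064c, 143d, 5e45, 7a61, 98d7}.
064c is in that set, so it is an ancestor of 5e45.

Yes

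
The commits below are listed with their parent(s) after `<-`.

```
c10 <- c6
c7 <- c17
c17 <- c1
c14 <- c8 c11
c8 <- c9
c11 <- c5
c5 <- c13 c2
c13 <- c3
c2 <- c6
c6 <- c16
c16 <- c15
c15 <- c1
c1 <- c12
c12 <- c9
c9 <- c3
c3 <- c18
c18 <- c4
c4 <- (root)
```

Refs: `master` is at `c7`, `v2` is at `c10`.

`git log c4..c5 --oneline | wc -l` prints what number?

11

Reachable from c5: {c1, c12, c13, c15, c16, c18, c2, c3, c4, c5, c6, c9}.
Reachable from c4: {c4}.
In c5's history but not c4's: {c1, c12, c13, c15, c16, c18, c2, c3, c5, c6, c9} — 11 commits.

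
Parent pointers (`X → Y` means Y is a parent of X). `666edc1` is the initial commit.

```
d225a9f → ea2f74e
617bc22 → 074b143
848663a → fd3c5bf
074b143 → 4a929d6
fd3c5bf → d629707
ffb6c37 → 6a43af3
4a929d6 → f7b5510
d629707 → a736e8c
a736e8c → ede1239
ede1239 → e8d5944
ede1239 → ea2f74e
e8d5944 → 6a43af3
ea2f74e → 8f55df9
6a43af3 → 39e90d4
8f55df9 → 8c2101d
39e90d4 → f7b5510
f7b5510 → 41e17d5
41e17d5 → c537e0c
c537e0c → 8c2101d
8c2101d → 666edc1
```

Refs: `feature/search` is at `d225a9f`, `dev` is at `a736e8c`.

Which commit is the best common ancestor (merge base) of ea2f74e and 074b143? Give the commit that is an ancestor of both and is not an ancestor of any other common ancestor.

Ancestors of ea2f74e: {666edc1, 8c2101d, 8f55df9, ea2f74e}.
Ancestors of 074b143: {074b143, 41e17d5, 4a929d6, 666edc1, 8c2101d, c537e0c, f7b5510}.
Common ancestors: {666edc1, 8c2101d}.
Among these, 8c2101d is not an ancestor of any other common ancestor — it is the merge base.

8c2101d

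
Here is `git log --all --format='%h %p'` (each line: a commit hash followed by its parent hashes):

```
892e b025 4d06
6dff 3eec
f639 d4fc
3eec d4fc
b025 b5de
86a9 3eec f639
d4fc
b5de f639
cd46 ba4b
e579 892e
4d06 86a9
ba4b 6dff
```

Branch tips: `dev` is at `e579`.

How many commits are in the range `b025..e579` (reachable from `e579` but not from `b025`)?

Reachable from e579: {3eec, 4d06, 86a9, 892e, b025, b5de, d4fc, e579, f639}.
Reachable from b025: {b025, b5de, d4fc, f639}.
In e579's history but not b025's: {3eec, 4d06, 86a9, 892e, e579} — 5 commits.

5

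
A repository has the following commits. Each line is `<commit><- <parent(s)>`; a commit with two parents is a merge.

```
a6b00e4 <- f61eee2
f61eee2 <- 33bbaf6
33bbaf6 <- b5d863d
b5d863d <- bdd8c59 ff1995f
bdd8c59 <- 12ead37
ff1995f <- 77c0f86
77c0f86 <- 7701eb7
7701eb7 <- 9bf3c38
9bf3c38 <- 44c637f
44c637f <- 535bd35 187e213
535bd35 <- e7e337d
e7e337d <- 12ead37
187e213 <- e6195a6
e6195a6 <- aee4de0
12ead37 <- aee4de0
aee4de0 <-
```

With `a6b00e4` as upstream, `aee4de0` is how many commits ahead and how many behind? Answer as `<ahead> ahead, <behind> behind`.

0 ahead, 15 behind

Reachable from aee4de0: {aee4de0}.
Reachable from a6b00e4: {12ead37, 187e213, 33bbaf6, 44c637f, 535bd35, 7701eb7, 77c0f86, 9bf3c38, a6b00e4, aee4de0, b5d863d, bdd8c59, e6195a6, e7e337d, f61eee2, ff1995f}.
Only in aee4de0's history (ahead): {} — 0.
Only in a6b00e4's history (behind): {12ead37, 187e213, 33bbaf6, 44c637f, 535bd35, 7701eb7, 77c0f86, 9bf3c38, a6b00e4, b5d863d, bdd8c59, e6195a6, e7e337d, f61eee2, ff1995f} — 15.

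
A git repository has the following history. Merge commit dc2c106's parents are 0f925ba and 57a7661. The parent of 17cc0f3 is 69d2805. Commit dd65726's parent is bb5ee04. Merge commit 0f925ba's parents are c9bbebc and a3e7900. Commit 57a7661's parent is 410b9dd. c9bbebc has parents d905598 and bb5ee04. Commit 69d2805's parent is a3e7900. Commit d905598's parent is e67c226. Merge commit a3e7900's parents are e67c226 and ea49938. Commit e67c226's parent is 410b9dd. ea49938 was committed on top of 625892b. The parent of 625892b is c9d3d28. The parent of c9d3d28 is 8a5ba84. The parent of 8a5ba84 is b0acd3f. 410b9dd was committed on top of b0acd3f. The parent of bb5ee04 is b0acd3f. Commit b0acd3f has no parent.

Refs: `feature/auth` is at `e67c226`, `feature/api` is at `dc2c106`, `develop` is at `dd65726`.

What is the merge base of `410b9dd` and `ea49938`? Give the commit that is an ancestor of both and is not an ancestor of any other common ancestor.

Ancestors of 410b9dd: {410b9dd, b0acd3f}.
Ancestors of ea49938: {625892b, 8a5ba84, b0acd3f, c9d3d28, ea49938}.
Common ancestors: {b0acd3f}.
The only common ancestor is b0acd3f, so it is the merge base.

b0acd3f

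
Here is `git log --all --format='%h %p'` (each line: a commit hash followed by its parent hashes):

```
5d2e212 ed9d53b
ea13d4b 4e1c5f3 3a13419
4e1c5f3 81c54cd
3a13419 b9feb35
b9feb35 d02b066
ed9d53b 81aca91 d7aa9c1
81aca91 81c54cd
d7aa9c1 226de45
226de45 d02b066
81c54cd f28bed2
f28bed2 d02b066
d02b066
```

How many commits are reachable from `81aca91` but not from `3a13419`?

3

Reachable from 81aca91: {81aca91, 81c54cd, d02b066, f28bed2}.
Reachable from 3a13419: {3a13419, b9feb35, d02b066}.
In 81aca91's history but not 3a13419's: {81aca91, 81c54cd, f28bed2} — 3 commits.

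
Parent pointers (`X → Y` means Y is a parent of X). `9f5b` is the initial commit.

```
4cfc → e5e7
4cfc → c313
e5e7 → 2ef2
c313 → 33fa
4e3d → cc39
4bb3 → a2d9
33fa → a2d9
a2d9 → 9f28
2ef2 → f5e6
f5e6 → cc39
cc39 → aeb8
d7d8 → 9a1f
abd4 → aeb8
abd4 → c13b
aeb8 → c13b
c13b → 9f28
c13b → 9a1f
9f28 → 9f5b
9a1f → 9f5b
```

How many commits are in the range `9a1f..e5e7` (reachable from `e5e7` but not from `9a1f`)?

Reachable from e5e7: {2ef2, 9a1f, 9f28, 9f5b, aeb8, c13b, cc39, e5e7, f5e6}.
Reachable from 9a1f: {9a1f, 9f5b}.
In e5e7's history but not 9a1f's: {2ef2, 9f28, aeb8, c13b, cc39, e5e7, f5e6} — 7 commits.

7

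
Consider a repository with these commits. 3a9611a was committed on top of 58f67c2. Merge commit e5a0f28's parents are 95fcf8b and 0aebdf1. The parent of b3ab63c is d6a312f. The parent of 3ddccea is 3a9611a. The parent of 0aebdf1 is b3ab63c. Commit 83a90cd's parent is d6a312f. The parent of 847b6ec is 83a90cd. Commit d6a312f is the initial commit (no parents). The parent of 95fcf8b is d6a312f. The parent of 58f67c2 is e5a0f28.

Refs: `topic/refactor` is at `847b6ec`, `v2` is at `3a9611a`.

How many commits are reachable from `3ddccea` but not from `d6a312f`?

7

Reachable from 3ddccea: {0aebdf1, 3a9611a, 3ddccea, 58f67c2, 95fcf8b, b3ab63c, d6a312f, e5a0f28}.
Reachable from d6a312f: {d6a312f}.
In 3ddccea's history but not d6a312f's: {0aebdf1, 3a9611a, 3ddccea, 58f67c2, 95fcf8b, b3ab63c, e5a0f28} — 7 commits.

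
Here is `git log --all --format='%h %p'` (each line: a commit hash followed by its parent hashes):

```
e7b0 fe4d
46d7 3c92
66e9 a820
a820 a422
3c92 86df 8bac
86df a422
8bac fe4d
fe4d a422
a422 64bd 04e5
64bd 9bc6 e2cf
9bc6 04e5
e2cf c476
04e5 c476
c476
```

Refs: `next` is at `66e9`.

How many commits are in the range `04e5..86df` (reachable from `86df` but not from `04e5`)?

Reachable from 86df: {04e5, 64bd, 86df, 9bc6, a422, c476, e2cf}.
Reachable from 04e5: {04e5, c476}.
In 86df's history but not 04e5's: {64bd, 86df, 9bc6, a422, e2cf} — 5 commits.

5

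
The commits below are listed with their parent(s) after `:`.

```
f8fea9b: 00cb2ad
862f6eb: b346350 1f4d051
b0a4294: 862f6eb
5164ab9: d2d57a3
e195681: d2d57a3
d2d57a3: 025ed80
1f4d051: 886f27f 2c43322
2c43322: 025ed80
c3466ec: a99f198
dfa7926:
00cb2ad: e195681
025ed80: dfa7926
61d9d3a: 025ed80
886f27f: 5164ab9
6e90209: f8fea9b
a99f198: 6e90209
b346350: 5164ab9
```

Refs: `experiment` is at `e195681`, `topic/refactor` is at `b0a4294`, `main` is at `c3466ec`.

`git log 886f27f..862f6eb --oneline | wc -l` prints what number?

4

Reachable from 862f6eb: {025ed80, 1f4d051, 2c43322, 5164ab9, 862f6eb, 886f27f, b346350, d2d57a3, dfa7926}.
Reachable from 886f27f: {025ed80, 5164ab9, 886f27f, d2d57a3, dfa7926}.
In 862f6eb's history but not 886f27f's: {1f4d051, 2c43322, 862f6eb, b346350} — 4 commits.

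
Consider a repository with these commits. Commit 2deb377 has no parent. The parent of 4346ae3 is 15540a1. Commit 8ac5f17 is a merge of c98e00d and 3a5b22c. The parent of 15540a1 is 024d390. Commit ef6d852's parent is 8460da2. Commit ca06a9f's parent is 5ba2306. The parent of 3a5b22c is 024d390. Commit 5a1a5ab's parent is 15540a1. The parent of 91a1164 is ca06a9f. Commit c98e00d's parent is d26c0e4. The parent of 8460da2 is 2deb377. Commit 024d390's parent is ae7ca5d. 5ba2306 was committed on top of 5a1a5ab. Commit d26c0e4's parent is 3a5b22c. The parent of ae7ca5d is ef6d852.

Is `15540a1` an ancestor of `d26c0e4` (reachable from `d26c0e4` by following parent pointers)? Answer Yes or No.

No

Ancestors of d26c0e4: {024d390, 2deb377, 3a5b22c, 8460da2, ae7ca5d, d26c0e4, ef6d852}.
15540a1 is not in that set, so it is not an ancestor of d26c0e4.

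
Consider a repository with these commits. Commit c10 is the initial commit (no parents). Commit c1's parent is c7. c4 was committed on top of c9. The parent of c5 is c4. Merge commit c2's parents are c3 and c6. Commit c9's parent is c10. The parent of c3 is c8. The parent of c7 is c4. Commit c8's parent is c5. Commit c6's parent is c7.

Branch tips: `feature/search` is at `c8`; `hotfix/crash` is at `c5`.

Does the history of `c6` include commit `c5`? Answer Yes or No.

No

Ancestors of c6: {c10, c4, c6, c7, c9}.
c5 is not in that set, so it is not an ancestor of c6.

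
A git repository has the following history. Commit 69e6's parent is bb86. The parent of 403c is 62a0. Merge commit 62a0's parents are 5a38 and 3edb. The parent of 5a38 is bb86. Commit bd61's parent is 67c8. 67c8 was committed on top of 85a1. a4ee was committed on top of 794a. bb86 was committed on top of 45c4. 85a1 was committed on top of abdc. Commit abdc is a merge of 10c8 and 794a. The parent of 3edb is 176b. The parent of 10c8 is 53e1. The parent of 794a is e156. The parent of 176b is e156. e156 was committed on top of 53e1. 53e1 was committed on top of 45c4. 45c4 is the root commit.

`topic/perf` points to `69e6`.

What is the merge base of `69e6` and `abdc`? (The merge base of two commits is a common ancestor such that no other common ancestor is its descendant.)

Ancestors of 69e6: {45c4, 69e6, bb86}.
Ancestors of abdc: {10c8, 45c4, 53e1, 794a, abdc, e156}.
Common ancestors: {45c4}.
The only common ancestor is 45c4, so it is the merge base.

45c4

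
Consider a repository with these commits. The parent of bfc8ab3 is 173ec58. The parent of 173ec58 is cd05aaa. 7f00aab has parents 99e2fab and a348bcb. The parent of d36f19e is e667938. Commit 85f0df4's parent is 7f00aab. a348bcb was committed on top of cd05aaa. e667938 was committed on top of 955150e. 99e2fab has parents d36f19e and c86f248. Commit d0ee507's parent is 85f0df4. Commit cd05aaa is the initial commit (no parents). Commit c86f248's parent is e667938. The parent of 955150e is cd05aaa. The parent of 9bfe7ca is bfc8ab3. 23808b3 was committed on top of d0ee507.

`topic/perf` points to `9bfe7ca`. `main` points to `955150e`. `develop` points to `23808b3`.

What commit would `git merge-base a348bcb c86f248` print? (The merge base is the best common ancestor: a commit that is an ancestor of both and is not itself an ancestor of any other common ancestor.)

Ancestors of a348bcb: {a348bcb, cd05aaa}.
Ancestors of c86f248: {955150e, c86f248, cd05aaa, e667938}.
Common ancestors: {cd05aaa}.
The only common ancestor is cd05aaa, so it is the merge base.

cd05aaa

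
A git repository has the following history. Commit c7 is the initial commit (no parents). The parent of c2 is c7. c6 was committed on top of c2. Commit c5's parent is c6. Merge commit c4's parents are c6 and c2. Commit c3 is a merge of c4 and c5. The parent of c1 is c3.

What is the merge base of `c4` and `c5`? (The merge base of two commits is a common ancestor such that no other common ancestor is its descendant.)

c6

Ancestors of c4: {c2, c4, c6, c7}.
Ancestors of c5: {c2, c5, c6, c7}.
Common ancestors: {c2, c6, c7}.
Among these, c6 is not an ancestor of any other common ancestor — it is the merge base.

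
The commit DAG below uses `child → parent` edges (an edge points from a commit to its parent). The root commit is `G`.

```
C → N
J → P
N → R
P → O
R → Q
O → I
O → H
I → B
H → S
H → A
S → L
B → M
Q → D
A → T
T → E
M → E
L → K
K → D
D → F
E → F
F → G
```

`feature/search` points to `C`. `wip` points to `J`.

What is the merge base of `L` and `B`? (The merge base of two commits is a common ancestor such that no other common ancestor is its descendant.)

F

Ancestors of L: {D, F, G, K, L}.
Ancestors of B: {B, E, F, G, M}.
Common ancestors: {F, G}.
Among these, F is not an ancestor of any other common ancestor — it is the merge base.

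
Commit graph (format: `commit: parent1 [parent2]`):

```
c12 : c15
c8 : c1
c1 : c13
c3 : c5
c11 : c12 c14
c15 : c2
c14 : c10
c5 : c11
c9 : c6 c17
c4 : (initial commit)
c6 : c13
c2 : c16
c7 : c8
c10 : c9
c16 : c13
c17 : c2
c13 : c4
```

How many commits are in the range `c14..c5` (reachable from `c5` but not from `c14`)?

Reachable from c5: {c10, c11, c12, c13, c14, c15, c16, c17, c2, c4, c5, c6, c9}.
Reachable from c14: {c10, c13, c14, c16, c17, c2, c4, c6, c9}.
In c5's history but not c14's: {c11, c12, c15, c5} — 4 commits.

4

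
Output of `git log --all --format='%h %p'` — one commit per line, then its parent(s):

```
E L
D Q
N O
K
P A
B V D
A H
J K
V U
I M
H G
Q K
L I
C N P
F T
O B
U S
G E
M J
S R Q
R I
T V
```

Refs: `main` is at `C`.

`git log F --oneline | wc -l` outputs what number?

Walking parent pointers from F: reachable set = {F, I, J, K, M, Q, R, S, T, U, V}.
That is 11 commits.

11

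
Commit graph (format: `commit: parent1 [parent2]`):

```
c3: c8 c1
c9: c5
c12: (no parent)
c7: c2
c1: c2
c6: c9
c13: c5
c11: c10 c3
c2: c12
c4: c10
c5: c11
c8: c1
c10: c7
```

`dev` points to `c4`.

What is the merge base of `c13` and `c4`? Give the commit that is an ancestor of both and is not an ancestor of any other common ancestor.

c10

Ancestors of c13: {c1, c10, c11, c12, c13, c2, c3, c5, c7, c8}.
Ancestors of c4: {c10, c12, c2, c4, c7}.
Common ancestors: {c10, c12, c2, c7}.
Among these, c10 is not an ancestor of any other common ancestor — it is the merge base.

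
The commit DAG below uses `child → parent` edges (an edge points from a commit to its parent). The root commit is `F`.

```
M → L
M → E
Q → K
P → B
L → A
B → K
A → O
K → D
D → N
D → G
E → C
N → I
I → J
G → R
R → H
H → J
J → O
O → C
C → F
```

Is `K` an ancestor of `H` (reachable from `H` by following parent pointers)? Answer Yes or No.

Ancestors of H: {C, F, H, J, O}.
K is not in that set, so it is not an ancestor of H.

No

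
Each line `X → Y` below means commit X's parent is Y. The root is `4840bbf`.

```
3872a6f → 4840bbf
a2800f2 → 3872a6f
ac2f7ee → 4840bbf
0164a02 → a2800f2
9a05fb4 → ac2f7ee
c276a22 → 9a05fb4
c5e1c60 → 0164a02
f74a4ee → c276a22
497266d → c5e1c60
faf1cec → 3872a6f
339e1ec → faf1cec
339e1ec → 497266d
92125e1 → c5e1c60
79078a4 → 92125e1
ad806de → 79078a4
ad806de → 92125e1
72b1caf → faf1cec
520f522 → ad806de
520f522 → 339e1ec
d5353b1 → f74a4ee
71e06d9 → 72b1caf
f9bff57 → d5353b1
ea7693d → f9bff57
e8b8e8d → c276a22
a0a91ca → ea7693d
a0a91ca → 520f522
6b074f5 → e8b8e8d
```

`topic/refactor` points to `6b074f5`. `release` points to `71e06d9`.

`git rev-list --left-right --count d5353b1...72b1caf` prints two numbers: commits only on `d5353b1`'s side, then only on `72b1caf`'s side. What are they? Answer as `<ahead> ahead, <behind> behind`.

Reachable from d5353b1: {4840bbf, 9a05fb4, ac2f7ee, c276a22, d5353b1, f74a4ee}.
Reachable from 72b1caf: {3872a6f, 4840bbf, 72b1caf, faf1cec}.
Only in d5353b1's history (ahead): {9a05fb4, ac2f7ee, c276a22, d5353b1, f74a4ee} — 5.
Only in 72b1caf's history (behind): {3872a6f, 72b1caf, faf1cec} — 3.

5 ahead, 3 behind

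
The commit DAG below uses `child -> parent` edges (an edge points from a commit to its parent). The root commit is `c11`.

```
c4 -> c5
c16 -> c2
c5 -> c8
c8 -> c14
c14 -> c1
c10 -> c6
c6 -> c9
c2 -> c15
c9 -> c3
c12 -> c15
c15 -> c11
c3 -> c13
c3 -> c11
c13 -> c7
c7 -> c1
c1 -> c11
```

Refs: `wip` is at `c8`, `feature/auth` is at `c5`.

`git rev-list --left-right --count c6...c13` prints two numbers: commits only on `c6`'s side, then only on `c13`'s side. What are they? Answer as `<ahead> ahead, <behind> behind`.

Reachable from c6: {c1, c11, c13, c3, c6, c7, c9}.
Reachable from c13: {c1, c11, c13, c7}.
Only in c6's history (ahead): {c3, c6, c9} — 3.
Only in c13's history (behind): {} — 0.

3 ahead, 0 behind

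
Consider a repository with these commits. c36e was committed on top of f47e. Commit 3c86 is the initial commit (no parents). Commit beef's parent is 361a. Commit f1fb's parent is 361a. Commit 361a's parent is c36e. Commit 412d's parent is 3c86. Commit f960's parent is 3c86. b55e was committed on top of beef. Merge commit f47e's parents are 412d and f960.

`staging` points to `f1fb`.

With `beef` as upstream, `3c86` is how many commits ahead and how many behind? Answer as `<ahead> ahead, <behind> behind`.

Reachable from 3c86: {3c86}.
Reachable from beef: {361a, 3c86, 412d, beef, c36e, f47e, f960}.
Only in 3c86's history (ahead): {} — 0.
Only in beef's history (behind): {361a, 412d, beef, c36e, f47e, f960} — 6.

0 ahead, 6 behind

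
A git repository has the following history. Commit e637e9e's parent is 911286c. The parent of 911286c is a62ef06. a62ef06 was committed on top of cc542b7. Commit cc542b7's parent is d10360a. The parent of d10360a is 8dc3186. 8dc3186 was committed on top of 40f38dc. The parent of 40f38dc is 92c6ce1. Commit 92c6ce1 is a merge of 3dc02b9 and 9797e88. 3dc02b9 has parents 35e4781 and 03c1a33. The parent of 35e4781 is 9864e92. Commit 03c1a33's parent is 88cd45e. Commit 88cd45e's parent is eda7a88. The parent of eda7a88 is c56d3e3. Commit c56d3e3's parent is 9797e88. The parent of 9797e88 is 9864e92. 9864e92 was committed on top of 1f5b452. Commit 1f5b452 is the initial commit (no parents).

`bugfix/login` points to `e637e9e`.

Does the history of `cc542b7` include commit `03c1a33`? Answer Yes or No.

Ancestors of cc542b7 (commits reachable by following parents): {03c1a33, 1f5b452, 35e4781, 3dc02b9, 40f38dc, 88cd45e, 8dc3186, 92c6ce1, 9797e88, 9864e92, c56d3e3, cc542b7, d10360a, eda7a88}.
03c1a33 is in that set, so it is an ancestor of cc542b7.

Yes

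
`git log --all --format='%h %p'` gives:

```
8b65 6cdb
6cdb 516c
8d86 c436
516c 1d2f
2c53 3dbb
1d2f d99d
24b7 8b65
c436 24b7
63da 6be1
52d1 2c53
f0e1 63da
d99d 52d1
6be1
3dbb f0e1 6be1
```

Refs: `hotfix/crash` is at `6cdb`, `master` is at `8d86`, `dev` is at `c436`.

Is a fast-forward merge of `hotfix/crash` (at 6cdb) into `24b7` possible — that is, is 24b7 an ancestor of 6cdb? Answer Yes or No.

No

A fast-forward from 24b7 to 6cdb is possible iff 24b7 is an ancestor of 6cdb.
Ancestors of 6cdb: {1d2f, 2c53, 3dbb, 516c, 52d1, 63da, 6be1, 6cdb, d99d, f0e1}.
24b7 is not among them, so fast-forward is not possible.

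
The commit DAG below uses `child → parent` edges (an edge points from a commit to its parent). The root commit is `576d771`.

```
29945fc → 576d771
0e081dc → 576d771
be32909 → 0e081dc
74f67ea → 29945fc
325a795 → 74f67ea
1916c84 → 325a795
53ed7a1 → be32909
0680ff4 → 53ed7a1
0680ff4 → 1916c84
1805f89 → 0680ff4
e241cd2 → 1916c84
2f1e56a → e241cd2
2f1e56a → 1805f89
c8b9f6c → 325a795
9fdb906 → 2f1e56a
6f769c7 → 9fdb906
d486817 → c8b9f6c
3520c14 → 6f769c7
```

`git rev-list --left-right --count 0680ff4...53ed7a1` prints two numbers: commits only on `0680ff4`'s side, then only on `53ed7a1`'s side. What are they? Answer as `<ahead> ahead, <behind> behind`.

Reachable from 0680ff4: {0680ff4, 0e081dc, 1916c84, 29945fc, 325a795, 53ed7a1, 576d771, 74f67ea, be32909}.
Reachable from 53ed7a1: {0e081dc, 53ed7a1, 576d771, be32909}.
Only in 0680ff4's history (ahead): {0680ff4, 1916c84, 29945fc, 325a795, 74f67ea} — 5.
Only in 53ed7a1's history (behind): {} — 0.

5 ahead, 0 behind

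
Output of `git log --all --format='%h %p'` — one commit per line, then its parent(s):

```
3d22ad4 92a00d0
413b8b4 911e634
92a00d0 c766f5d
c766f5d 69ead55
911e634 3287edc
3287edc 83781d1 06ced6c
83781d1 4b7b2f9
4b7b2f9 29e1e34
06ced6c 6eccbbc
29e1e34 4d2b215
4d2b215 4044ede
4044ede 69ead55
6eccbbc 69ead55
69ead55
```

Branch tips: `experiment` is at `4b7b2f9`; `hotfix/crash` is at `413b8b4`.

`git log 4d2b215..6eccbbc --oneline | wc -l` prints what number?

Reachable from 6eccbbc: {69ead55, 6eccbbc}.
Reachable from 4d2b215: {4044ede, 4d2b215, 69ead55}.
In 6eccbbc's history but not 4d2b215's: {6eccbbc} — 1 commit.

1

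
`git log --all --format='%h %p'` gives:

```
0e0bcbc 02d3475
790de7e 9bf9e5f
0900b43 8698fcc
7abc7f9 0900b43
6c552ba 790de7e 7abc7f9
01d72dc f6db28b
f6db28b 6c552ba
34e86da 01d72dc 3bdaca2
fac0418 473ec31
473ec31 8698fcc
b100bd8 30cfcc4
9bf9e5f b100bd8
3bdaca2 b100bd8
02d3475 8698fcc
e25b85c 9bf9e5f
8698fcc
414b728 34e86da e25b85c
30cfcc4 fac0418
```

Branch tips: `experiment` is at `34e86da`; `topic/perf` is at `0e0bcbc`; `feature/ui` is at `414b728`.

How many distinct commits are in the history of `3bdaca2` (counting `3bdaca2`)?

Walking parent pointers from 3bdaca2: reachable set = {30cfcc4, 3bdaca2, 473ec31, 8698fcc, b100bd8, fac0418}.
That is 6 commits.

6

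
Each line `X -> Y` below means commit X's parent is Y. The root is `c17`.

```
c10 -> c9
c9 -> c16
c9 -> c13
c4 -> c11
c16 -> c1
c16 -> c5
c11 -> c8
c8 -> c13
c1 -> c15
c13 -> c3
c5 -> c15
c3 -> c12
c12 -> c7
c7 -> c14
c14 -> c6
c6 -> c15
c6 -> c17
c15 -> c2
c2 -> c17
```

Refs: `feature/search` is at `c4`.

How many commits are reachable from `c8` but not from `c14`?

Reachable from c8: {c12, c13, c14, c15, c17, c2, c3, c6, c7, c8}.
Reachable from c14: {c14, c15, c17, c2, c6}.
In c8's history but not c14's: {c12, c13, c3, c7, c8} — 5 commits.

5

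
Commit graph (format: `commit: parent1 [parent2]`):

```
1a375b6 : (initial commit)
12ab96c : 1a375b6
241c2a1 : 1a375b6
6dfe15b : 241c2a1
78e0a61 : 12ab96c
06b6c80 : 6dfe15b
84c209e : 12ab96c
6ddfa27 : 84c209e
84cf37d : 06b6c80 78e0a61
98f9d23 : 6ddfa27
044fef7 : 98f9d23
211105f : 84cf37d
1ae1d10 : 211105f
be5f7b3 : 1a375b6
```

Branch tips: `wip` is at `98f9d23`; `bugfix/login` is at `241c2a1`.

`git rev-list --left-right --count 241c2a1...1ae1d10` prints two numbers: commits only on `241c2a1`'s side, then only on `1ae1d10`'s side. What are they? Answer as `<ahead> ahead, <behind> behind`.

Reachable from 241c2a1: {1a375b6, 241c2a1}.
Reachable from 1ae1d10: {06b6c80, 12ab96c, 1a375b6, 1ae1d10, 211105f, 241c2a1, 6dfe15b, 78e0a61, 84cf37d}.
Only in 241c2a1's history (ahead): {} — 0.
Only in 1ae1d10's history (behind): {06b6c80, 12ab96c, 1ae1d10, 211105f, 6dfe15b, 78e0a61, 84cf37d} — 7.

0 ahead, 7 behind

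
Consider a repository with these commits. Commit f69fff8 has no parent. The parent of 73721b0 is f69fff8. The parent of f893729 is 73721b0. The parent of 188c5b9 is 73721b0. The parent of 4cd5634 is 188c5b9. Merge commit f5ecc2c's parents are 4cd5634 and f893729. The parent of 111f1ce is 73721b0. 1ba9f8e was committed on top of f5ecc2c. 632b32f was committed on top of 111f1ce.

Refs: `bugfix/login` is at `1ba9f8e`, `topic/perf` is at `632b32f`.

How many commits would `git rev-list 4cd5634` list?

4

Walking parent pointers from 4cd5634: reachable set = {188c5b9, 4cd5634, 73721b0, f69fff8}.
That is 4 commits.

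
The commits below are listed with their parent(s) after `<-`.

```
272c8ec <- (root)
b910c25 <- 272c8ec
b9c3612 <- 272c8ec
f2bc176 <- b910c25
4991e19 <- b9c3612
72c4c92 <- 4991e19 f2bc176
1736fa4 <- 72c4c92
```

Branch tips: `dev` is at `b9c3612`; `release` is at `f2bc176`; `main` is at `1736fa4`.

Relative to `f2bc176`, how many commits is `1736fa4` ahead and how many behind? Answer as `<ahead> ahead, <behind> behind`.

4 ahead, 0 behind

Reachable from 1736fa4: {1736fa4, 272c8ec, 4991e19, 72c4c92, b910c25, b9c3612, f2bc176}.
Reachable from f2bc176: {272c8ec, b910c25, f2bc176}.
Only in 1736fa4's history (ahead): {1736fa4, 4991e19, 72c4c92, b9c3612} — 4.
Only in f2bc176's history (behind): {} — 0.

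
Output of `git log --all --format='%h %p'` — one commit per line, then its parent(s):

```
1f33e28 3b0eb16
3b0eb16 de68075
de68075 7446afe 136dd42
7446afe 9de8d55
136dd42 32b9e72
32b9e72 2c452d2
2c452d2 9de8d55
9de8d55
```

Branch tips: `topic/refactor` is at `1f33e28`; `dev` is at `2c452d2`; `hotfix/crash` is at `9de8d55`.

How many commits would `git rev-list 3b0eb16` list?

Walking parent pointers from 3b0eb16: reachable set = {136dd42, 2c452d2, 32b9e72, 3b0eb16, 7446afe, 9de8d55, de68075}.
That is 7 commits.

7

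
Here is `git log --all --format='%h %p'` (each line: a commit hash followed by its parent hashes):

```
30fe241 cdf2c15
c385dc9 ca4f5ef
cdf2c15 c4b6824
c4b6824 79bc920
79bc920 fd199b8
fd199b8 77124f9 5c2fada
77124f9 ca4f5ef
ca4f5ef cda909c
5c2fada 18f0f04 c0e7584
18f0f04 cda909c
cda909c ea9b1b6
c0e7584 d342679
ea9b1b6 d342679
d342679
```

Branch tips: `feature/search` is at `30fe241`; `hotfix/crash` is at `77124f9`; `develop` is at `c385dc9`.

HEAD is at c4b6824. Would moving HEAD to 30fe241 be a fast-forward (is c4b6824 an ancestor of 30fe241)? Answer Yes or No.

A fast-forward from c4b6824 to 30fe241 is possible iff c4b6824 is an ancestor of 30fe241.
Ancestors of 30fe241: {18f0f04, 30fe241, 5c2fada, 77124f9, 79bc920, c0e7584, c4b6824, ca4f5ef, cda909c, cdf2c15, d342679, ea9b1b6, fd199b8}.
c4b6824 is among them, so fast-forward is possible.

Yes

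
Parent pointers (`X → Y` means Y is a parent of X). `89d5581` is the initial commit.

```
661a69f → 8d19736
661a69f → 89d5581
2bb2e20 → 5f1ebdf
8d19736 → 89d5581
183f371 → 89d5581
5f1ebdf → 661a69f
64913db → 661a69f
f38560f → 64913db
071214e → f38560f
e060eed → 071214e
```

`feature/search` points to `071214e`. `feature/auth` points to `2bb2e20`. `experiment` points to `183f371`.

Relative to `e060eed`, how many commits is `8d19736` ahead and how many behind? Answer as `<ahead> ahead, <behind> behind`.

0 ahead, 5 behind

Reachable from 8d19736: {89d5581, 8d19736}.
Reachable from e060eed: {071214e, 64913db, 661a69f, 89d5581, 8d19736, e060eed, f38560f}.
Only in 8d19736's history (ahead): {} — 0.
Only in e060eed's history (behind): {071214e, 64913db, 661a69f, e060eed, f38560f} — 5.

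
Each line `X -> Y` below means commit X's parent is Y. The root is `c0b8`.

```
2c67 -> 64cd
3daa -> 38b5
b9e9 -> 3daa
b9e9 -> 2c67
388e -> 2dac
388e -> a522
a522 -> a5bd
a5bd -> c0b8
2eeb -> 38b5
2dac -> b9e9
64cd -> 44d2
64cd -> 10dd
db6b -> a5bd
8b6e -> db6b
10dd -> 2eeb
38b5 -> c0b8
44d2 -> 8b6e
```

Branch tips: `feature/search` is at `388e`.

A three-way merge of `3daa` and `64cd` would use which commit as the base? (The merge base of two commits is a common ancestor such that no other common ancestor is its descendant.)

Ancestors of 3daa: {38b5, 3daa, c0b8}.
Ancestors of 64cd: {10dd, 2eeb, 38b5, 44d2, 64cd, 8b6e, a5bd, c0b8, db6b}.
Common ancestors: {38b5, c0b8}.
Among these, 38b5 is not an ancestor of any other common ancestor — it is the merge base.

38b5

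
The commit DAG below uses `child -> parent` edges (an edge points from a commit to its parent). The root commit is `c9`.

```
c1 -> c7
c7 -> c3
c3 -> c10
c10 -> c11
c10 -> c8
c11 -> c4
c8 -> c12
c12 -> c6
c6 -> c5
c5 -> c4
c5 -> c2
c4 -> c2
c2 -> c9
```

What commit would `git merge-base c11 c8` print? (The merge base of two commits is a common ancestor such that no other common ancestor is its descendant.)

c4

Ancestors of c11: {c11, c2, c4, c9}.
Ancestors of c8: {c12, c2, c4, c5, c6, c8, c9}.
Common ancestors: {c2, c4, c9}.
Among these, c4 is not an ancestor of any other common ancestor — it is the merge base.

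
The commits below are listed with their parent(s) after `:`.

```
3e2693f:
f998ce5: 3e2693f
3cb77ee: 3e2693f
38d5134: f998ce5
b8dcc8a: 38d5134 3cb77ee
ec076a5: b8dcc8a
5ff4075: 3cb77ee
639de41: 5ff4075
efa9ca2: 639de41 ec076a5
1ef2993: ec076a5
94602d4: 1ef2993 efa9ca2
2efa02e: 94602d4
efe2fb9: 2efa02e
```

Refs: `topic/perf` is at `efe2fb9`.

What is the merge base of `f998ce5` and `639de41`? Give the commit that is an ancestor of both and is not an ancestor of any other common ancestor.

Ancestors of f998ce5: {3e2693f, f998ce5}.
Ancestors of 639de41: {3cb77ee, 3e2693f, 5ff4075, 639de41}.
Common ancestors: {3e2693f}.
The only common ancestor is 3e2693f, so it is the merge base.

3e2693f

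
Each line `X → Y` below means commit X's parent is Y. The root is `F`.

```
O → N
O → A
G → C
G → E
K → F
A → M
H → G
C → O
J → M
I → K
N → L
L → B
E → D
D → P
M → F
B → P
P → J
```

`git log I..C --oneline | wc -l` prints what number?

Reachable from C: {A, B, C, F, J, L, M, N, O, P}.
Reachable from I: {F, I, K}.
In C's history but not I's: {A, B, C, J, L, M, N, O, P} — 9 commits.

9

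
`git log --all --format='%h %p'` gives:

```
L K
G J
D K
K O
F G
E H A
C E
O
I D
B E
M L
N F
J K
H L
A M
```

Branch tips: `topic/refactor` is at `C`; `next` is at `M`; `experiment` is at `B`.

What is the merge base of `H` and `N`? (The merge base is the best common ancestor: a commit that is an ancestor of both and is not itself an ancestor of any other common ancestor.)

Ancestors of H: {H, K, L, O}.
Ancestors of N: {F, G, J, K, N, O}.
Common ancestors: {K, O}.
Among these, K is not an ancestor of any other common ancestor — it is the merge base.

K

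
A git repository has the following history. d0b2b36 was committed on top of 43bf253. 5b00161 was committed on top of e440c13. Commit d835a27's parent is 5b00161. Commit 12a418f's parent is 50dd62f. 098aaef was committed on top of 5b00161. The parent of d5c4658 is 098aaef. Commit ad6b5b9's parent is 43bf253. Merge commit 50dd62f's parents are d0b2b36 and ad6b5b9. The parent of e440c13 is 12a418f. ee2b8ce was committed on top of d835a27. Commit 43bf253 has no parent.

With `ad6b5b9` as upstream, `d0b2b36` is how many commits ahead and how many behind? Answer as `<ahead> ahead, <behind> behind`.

1 ahead, 1 behind

Reachable from d0b2b36: {43bf253, d0b2b36}.
Reachable from ad6b5b9: {43bf253, ad6b5b9}.
Only in d0b2b36's history (ahead): {d0b2b36} — 1.
Only in ad6b5b9's history (behind): {ad6b5b9} — 1.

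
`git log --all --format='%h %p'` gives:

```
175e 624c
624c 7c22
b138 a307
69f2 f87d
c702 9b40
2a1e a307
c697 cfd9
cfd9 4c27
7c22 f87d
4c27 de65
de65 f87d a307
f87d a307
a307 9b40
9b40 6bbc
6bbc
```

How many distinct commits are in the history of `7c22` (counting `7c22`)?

5

Walking parent pointers from 7c22: reachable set = {6bbc, 7c22, 9b40, a307, f87d}.
That is 5 commits.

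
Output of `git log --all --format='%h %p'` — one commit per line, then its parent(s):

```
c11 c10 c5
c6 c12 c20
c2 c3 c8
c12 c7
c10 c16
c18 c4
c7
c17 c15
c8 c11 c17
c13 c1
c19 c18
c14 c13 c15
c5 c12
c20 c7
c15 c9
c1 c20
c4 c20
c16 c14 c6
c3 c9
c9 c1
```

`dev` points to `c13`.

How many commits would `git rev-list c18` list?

Walking parent pointers from c18: reachable set = {c18, c20, c4, c7}.
That is 4 commits.

4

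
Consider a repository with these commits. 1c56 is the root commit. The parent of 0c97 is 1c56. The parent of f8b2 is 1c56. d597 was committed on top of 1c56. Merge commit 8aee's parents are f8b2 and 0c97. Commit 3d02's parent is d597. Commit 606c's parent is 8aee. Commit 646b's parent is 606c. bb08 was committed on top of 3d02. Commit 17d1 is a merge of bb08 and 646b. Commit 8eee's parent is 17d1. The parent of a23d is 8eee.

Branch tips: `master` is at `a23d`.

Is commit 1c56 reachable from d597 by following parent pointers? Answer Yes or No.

Yes

Ancestors of d597 (commits reachable by following parents): {1c56, d597}.
1c56 is in that set, so it is an ancestor of d597.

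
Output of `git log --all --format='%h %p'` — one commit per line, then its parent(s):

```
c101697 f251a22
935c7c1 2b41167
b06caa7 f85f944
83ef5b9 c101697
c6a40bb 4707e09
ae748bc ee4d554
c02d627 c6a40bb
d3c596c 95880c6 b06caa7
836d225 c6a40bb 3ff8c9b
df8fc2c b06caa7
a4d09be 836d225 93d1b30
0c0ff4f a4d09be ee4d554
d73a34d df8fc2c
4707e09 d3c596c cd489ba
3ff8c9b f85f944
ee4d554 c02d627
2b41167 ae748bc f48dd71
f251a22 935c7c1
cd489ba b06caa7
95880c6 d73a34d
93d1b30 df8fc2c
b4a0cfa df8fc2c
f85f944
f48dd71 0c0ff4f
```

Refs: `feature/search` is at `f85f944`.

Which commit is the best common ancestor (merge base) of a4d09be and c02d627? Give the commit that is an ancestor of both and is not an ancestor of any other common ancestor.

c6a40bb

Ancestors of a4d09be: {3ff8c9b, 4707e09, 836d225, 93d1b30, 95880c6, a4d09be, b06caa7, c6a40bb, cd489ba, d3c596c, d73a34d, df8fc2c, f85f944}.
Ancestors of c02d627: {4707e09, 95880c6, b06caa7, c02d627, c6a40bb, cd489ba, d3c596c, d73a34d, df8fc2c, f85f944}.
Common ancestors: {4707e09, 95880c6, b06caa7, c6a40bb, cd489ba, d3c596c, d73a34d, df8fc2c, f85f944}.
Among these, c6a40bb is not an ancestor of any other common ancestor — it is the merge base.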